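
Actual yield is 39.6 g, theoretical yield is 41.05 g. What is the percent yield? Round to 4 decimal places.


% yield = 100 * actual / theoretical
% yield = 100 * 39.6 / 41.05
% yield = 96.46772229 %, rounded to 4 dp:

96.4677 %


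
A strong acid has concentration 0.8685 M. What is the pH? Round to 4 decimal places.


A strong acid dissociates completely, so [H+] equals the given concentration.
pH = -log10([H+]) = -log10(0.8685)
pH = 0.06123018, rounded to 4 dp:

0.0612


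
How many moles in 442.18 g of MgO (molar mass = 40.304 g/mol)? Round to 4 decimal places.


n = mass / M
n = 442.18 / 40.304
n = 10.97111949 mol, rounded to 4 dp:

10.9711 mol


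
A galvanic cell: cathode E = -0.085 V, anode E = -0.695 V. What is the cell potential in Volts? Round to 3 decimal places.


Standard cell potential: E_cell = E_cathode - E_anode.
E_cell = -0.085 - (-0.695)
E_cell = 0.61 V, rounded to 3 dp:

0.610 V


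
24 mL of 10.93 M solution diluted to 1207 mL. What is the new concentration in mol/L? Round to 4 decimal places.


Dilution: M1*V1 = M2*V2, solve for M2.
M2 = M1*V1 / V2
M2 = 10.93 * 24 / 1207
M2 = 262.32 / 1207
M2 = 0.21733223 mol/L, rounded to 4 dp:

0.2173 mol/L


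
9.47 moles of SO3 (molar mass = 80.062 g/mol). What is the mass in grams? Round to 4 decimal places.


mass = n * M
mass = 9.47 * 80.062
mass = 758.18714 g, rounded to 4 dp:

758.1871 g


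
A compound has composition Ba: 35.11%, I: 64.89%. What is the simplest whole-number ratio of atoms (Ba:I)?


Assume 100 g of compound, divide each mass% by atomic mass to get moles, then normalize by the smallest to get a raw atom ratio.
Moles per 100 g: Ba: 35.11/137.327 = 0.2557, I: 64.89/126.904 = 0.5113
Raw ratio (divide by min = 0.2557): Ba: 1.0, I: 2.0
Multiply by 1 to clear fractions: Ba: 1.0 ~= 1, I: 2.0 ~= 2
Reduce by GCD to get the simplest whole-number ratio:

1:2


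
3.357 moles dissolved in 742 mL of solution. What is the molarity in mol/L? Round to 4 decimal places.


Convert volume to liters: V_L = V_mL / 1000.
V_L = 742 / 1000 = 0.742 L
M = n / V_L = 3.357 / 0.742
M = 4.52425876 mol/L, rounded to 4 dp:

4.5243 mol/L


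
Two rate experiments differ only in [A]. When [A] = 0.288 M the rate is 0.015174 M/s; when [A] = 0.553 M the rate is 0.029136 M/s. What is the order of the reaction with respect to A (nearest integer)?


Rate is proportional to [A]^n, so rate2/rate1 = ([A]2/[A]1)^n. Take logs to solve for n.
rate2/rate1 = 0.029136 / 0.015174 = 1.9201
[A]2/[A]1 = 0.553 / 0.288 = 1.9201
n = ln(1.9201) / ln(1.9201) = 1.0
Nearest integer order:

1


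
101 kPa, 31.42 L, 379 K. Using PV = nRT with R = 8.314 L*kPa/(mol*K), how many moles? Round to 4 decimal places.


PV = nRT, solve for n = PV / (RT).
PV = 101 * 31.42 = 3173.42
RT = 8.314 * 379 = 3151.006
n = 3173.42 / 3151.006
n = 1.00711328 mol, rounded to 4 dp:

1.0071 mol


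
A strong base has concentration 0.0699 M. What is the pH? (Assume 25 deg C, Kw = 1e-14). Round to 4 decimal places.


A strong base dissociates completely, so [OH-] equals the given concentration.
pOH = -log10([OH-]) = -log10(0.0699) = 1.155523
pH = 14 - pOH = 14 - 1.155523
pH = 12.844477, rounded to 4 dp:

12.8445


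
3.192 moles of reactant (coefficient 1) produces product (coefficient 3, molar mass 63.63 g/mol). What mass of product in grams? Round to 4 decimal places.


Use the coefficient ratio to convert reactant moles to product moles, then multiply by the product's molar mass.
moles_P = moles_R * (coeff_P / coeff_R) = 3.192 * (3/1) = 9.576
mass_P = moles_P * M_P = 9.576 * 63.63
mass_P = 609.32088 g, rounded to 4 dp:

609.3209 g


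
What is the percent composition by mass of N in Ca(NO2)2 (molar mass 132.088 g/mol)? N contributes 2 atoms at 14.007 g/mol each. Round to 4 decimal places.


pct = 100 * (n_elem * M_elem) / M_total
mass_contribution = 2 * 14.007 = 28.014 g/mol
pct = 100 * 28.014 / 132.088
pct = 21.20858821 %, rounded to 4 dp:

21.2086 %


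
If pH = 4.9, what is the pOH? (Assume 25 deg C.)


At 25 deg C, pH + pOH = 14.
pOH = 14 - pH = 14 - 4.9
pOH = 9.1:

9.10


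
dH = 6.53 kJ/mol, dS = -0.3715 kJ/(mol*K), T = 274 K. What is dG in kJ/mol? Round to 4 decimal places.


Gibbs: dG = dH - T*dS (consistent units, dS already in kJ/(mol*K)).
T*dS = 274 * -0.3715 = -101.791
dG = 6.53 - (-101.791)
dG = 108.321 kJ/mol, rounded to 4 dp:

108.3210 kJ/mol


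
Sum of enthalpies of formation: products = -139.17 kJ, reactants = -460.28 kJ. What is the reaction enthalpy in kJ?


dH_rxn = sum(dH_f products) - sum(dH_f reactants)
dH_rxn = -139.17 - (-460.28)
dH_rxn = 321.11 kJ:

321.11 kJ


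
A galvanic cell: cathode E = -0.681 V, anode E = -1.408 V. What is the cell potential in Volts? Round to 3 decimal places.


Standard cell potential: E_cell = E_cathode - E_anode.
E_cell = -0.681 - (-1.408)
E_cell = 0.727 V, rounded to 3 dp:

0.727 V


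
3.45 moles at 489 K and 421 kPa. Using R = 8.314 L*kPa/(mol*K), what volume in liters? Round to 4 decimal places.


PV = nRT, solve for V = nRT / P.
nRT = 3.45 * 8.314 * 489 = 14026.1337
V = 14026.1337 / 421
V = 33.31623207 L, rounded to 4 dp:

33.3162 L


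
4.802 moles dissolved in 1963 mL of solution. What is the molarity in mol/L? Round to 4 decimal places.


Convert volume to liters: V_L = V_mL / 1000.
V_L = 1963 / 1000 = 1.963 L
M = n / V_L = 4.802 / 1.963
M = 2.44625573 mol/L, rounded to 4 dp:

2.4463 mol/L


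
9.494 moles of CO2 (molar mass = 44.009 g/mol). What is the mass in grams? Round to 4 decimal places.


mass = n * M
mass = 9.494 * 44.009
mass = 417.821446 g, rounded to 4 dp:

417.8214 g


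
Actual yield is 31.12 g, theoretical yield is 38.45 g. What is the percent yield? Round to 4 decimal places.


% yield = 100 * actual / theoretical
% yield = 100 * 31.12 / 38.45
% yield = 80.93628088 %, rounded to 4 dp:

80.9363 %


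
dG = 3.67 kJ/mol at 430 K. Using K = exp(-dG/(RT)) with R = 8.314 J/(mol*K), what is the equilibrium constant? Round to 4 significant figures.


dG is in kJ/mol; multiply by 1000 to match R in J/(mol*K).
RT = 8.314 * 430 = 3575.02 J/mol
exponent = -dG*1000 / (RT) = -(3.67*1000) / 3575.02 = -1.02656768
K = exp(-1.02656768)
K = 0.35823443, rounded to 4 significant figures:

0.3582


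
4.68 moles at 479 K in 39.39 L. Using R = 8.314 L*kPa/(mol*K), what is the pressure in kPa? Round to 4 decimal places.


PV = nRT, solve for P = nRT / V.
nRT = 4.68 * 8.314 * 479 = 18637.6601
P = 18637.6601 / 39.39
P = 473.15714902 kPa, rounded to 4 dp:

473.1571 kPa


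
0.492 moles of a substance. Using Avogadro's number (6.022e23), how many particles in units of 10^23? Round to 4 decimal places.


N = n * NA, then divide by 1e23 for the requested units.
N / 1e23 = n * 6.022
N / 1e23 = 0.492 * 6.022
N / 1e23 = 2.962824, rounded to 4 dp:

2.9628


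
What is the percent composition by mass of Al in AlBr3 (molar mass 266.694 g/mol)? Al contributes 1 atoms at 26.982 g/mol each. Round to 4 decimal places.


pct = 100 * (n_elem * M_elem) / M_total
mass_contribution = 1 * 26.982 = 26.982 g/mol
pct = 100 * 26.982 / 266.694
pct = 10.11721299 %, rounded to 4 dp:

10.1172 %


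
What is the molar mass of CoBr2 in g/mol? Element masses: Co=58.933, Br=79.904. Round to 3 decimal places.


M = sum(count * atomic_mass) over atoms.
M = 1*58.933 + 2*79.904
M = 58.933 + 159.808
M = 218.741 g/mol, rounded to 3 dp:

218.741 g/mol


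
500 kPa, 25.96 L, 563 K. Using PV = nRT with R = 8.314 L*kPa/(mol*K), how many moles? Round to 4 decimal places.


PV = nRT, solve for n = PV / (RT).
PV = 500 * 25.96 = 12980.0
RT = 8.314 * 563 = 4680.782
n = 12980.0 / 4680.782
n = 2.77304091 mol, rounded to 4 dp:

2.7730 mol


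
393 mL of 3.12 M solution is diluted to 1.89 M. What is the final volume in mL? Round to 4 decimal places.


Dilution: M1*V1 = M2*V2, solve for V2.
V2 = M1*V1 / M2
V2 = 3.12 * 393 / 1.89
V2 = 1226.16 / 1.89
V2 = 648.76190476 mL, rounded to 4 dp:

648.7619 mL


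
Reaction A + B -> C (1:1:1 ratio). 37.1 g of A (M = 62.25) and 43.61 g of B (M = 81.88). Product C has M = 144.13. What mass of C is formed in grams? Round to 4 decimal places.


Find moles of each reactant; the smaller value is the limiting reagent in a 1:1:1 reaction, so moles_C equals moles of the limiter.
n_A = mass_A / M_A = 37.1 / 62.25 = 0.595984 mol
n_B = mass_B / M_B = 43.61 / 81.88 = 0.532609 mol
Limiting reagent: B (smaller), n_limiting = 0.532609 mol
mass_C = n_limiting * M_C = 0.532609 * 144.13
mass_C = 76.76493517 g, rounded to 4 dp:

76.7649 g


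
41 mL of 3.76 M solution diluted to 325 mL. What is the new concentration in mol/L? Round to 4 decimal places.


Dilution: M1*V1 = M2*V2, solve for M2.
M2 = M1*V1 / V2
M2 = 3.76 * 41 / 325
M2 = 154.16 / 325
M2 = 0.47433846 mol/L, rounded to 4 dp:

0.4743 mol/L


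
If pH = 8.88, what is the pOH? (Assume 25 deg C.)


At 25 deg C, pH + pOH = 14.
pOH = 14 - pH = 14 - 8.88
pOH = 5.12:

5.12


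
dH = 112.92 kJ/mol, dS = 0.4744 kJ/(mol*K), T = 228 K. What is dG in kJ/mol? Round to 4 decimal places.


Gibbs: dG = dH - T*dS (consistent units, dS already in kJ/(mol*K)).
T*dS = 228 * 0.4744 = 108.1632
dG = 112.92 - (108.1632)
dG = 4.7568 kJ/mol, rounded to 4 dp:

4.7568 kJ/mol


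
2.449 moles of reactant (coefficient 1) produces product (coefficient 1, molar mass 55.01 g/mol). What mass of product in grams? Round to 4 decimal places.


Use the coefficient ratio to convert reactant moles to product moles, then multiply by the product's molar mass.
moles_P = moles_R * (coeff_P / coeff_R) = 2.449 * (1/1) = 2.449
mass_P = moles_P * M_P = 2.449 * 55.01
mass_P = 134.71949 g, rounded to 4 dp:

134.7195 g


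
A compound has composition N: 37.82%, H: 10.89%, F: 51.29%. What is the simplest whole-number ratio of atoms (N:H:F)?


Assume 100 g of compound, divide each mass% by atomic mass to get moles, then normalize by the smallest to get a raw atom ratio.
Moles per 100 g: N: 37.82/14.007 = 2.7001, H: 10.89/1.008 = 10.8036, F: 51.29/18.998 = 2.6998
Raw ratio (divide by min = 2.6998): N: 1.0, H: 4.002, F: 1.0
Multiply by 1 to clear fractions: N: 1.0 ~= 1, H: 4.002 ~= 4, F: 1.0 ~= 1
Reduce by GCD to get the simplest whole-number ratio:

1:4:1


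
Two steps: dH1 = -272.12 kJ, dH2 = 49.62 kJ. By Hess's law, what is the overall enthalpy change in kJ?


Hess's law: enthalpy is a state function, so add the step enthalpies.
dH_total = dH1 + dH2 = -272.12 + (49.62)
dH_total = -222.5 kJ:

-222.50 kJ


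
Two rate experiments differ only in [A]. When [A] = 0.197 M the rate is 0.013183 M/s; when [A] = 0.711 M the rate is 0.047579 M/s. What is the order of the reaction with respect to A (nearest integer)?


Rate is proportional to [A]^n, so rate2/rate1 = ([A]2/[A]1)^n. Take logs to solve for n.
rate2/rate1 = 0.047579 / 0.013183 = 3.6091
[A]2/[A]1 = 0.711 / 0.197 = 3.6091
n = ln(3.6091) / ln(3.6091) = 1.0
Nearest integer order:

1


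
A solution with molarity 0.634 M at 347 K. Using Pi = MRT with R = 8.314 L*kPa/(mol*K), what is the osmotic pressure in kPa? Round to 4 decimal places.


Osmotic pressure (van't Hoff): Pi = M*R*T.
RT = 8.314 * 347 = 2884.958
Pi = 0.634 * 2884.958
Pi = 1829.063372 kPa, rounded to 4 dp:

1829.0634 kPa


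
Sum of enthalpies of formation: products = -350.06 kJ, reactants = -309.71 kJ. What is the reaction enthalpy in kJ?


dH_rxn = sum(dH_f products) - sum(dH_f reactants)
dH_rxn = -350.06 - (-309.71)
dH_rxn = -40.35 kJ:

-40.35 kJ


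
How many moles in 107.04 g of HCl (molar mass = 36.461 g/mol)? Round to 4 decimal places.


n = mass / M
n = 107.04 / 36.461
n = 2.93573956 mol, rounded to 4 dp:

2.9357 mol


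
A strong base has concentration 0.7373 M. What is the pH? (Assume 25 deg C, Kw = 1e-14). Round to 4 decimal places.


A strong base dissociates completely, so [OH-] equals the given concentration.
pOH = -log10([OH-]) = -log10(0.7373) = 0.132356
pH = 14 - pOH = 14 - 0.132356
pH = 13.867644, rounded to 4 dp:

13.8676


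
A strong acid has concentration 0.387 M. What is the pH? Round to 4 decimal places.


A strong acid dissociates completely, so [H+] equals the given concentration.
pH = -log10([H+]) = -log10(0.387)
pH = 0.41228903, rounded to 4 dp:

0.4123


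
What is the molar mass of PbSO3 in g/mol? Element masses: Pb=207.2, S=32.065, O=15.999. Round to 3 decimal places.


M = sum(count * atomic_mass) over atoms.
M = 1*207.2 + 1*32.065 + 3*15.999
M = 207.2 + 32.065 + 47.997
M = 287.262 g/mol, rounded to 3 dp:

287.262 g/mol


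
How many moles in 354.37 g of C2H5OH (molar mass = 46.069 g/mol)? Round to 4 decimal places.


n = mass / M
n = 354.37 / 46.069
n = 7.69215742 mol, rounded to 4 dp:

7.6922 mol


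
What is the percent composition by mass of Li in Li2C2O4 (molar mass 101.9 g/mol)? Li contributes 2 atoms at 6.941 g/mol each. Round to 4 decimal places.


pct = 100 * (n_elem * M_elem) / M_total
mass_contribution = 2 * 6.941 = 13.882 g/mol
pct = 100 * 13.882 / 101.9
pct = 13.62315996 %, rounded to 4 dp:

13.6232 %


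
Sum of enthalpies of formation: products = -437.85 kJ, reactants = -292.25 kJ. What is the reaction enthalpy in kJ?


dH_rxn = sum(dH_f products) - sum(dH_f reactants)
dH_rxn = -437.85 - (-292.25)
dH_rxn = -145.6 kJ:

-145.60 kJ


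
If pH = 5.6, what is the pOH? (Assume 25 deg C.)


At 25 deg C, pH + pOH = 14.
pOH = 14 - pH = 14 - 5.6
pOH = 8.4:

8.40


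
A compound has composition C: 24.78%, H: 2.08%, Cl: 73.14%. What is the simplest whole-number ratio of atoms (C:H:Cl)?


Assume 100 g of compound, divide each mass% by atomic mass to get moles, then normalize by the smallest to get a raw atom ratio.
Moles per 100 g: C: 24.78/12.011 = 2.0631, H: 2.08/1.008 = 2.0635, Cl: 73.14/35.453 = 2.063
Raw ratio (divide by min = 2.063): C: 1.0, H: 1.0, Cl: 1.0
Multiply by 1 to clear fractions: C: 1.0 ~= 1, H: 1.0 ~= 1, Cl: 1.0 ~= 1
Reduce by GCD to get the simplest whole-number ratio:

1:1:1


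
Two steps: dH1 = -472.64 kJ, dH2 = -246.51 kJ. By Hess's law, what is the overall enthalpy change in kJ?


Hess's law: enthalpy is a state function, so add the step enthalpies.
dH_total = dH1 + dH2 = -472.64 + (-246.51)
dH_total = -719.15 kJ:

-719.15 kJ


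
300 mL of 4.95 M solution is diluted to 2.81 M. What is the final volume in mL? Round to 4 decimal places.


Dilution: M1*V1 = M2*V2, solve for V2.
V2 = M1*V1 / M2
V2 = 4.95 * 300 / 2.81
V2 = 1485.0 / 2.81
V2 = 528.46975089 mL, rounded to 4 dp:

528.4698 mL


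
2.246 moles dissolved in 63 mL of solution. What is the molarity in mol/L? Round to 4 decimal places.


Convert volume to liters: V_L = V_mL / 1000.
V_L = 63 / 1000 = 0.063 L
M = n / V_L = 2.246 / 0.063
M = 35.65079365 mol/L, rounded to 4 dp:

35.6508 mol/L


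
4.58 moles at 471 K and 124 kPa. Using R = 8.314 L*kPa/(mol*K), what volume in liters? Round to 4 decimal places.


PV = nRT, solve for V = nRT / P.
nRT = 4.58 * 8.314 * 471 = 17934.7945
V = 17934.7945 / 124
V = 144.63543952 L, rounded to 4 dp:

144.6354 L


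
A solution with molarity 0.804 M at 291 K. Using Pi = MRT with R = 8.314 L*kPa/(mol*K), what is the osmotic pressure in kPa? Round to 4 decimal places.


Osmotic pressure (van't Hoff): Pi = M*R*T.
RT = 8.314 * 291 = 2419.374
Pi = 0.804 * 2419.374
Pi = 1945.176696 kPa, rounded to 4 dp:

1945.1767 kPa


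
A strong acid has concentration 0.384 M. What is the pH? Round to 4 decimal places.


A strong acid dissociates completely, so [H+] equals the given concentration.
pH = -log10([H+]) = -log10(0.384)
pH = 0.41566878, rounded to 4 dp:

0.4157


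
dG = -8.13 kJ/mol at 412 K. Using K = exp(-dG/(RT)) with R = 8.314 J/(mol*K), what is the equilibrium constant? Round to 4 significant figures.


dG is in kJ/mol; multiply by 1000 to match R in J/(mol*K).
RT = 8.314 * 412 = 3425.368 J/mol
exponent = -dG*1000 / (RT) = -(-8.13*1000) / 3425.368 = 2.37346761
K = exp(2.37346761)
K = 10.734551, rounded to 4 significant figures:

10.73


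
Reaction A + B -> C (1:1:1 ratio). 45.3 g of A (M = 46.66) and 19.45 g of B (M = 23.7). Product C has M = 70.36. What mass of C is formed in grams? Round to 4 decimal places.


Find moles of each reactant; the smaller value is the limiting reagent in a 1:1:1 reaction, so moles_C equals moles of the limiter.
n_A = mass_A / M_A = 45.3 / 46.66 = 0.970853 mol
n_B = mass_B / M_B = 19.45 / 23.7 = 0.820675 mol
Limiting reagent: B (smaller), n_limiting = 0.820675 mol
mass_C = n_limiting * M_C = 0.820675 * 70.36
mass_C = 57.742693 g, rounded to 4 dp:

57.7427 g


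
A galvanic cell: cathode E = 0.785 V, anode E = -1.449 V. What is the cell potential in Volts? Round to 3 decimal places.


Standard cell potential: E_cell = E_cathode - E_anode.
E_cell = 0.785 - (-1.449)
E_cell = 2.234 V, rounded to 3 dp:

2.234 V


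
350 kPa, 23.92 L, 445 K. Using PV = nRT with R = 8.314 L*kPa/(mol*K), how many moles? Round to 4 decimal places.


PV = nRT, solve for n = PV / (RT).
PV = 350 * 23.92 = 8372.0
RT = 8.314 * 445 = 3699.73
n = 8372.0 / 3699.73
n = 2.26286783 mol, rounded to 4 dp:

2.2629 mol


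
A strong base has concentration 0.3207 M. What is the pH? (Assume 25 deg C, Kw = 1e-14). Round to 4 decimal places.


A strong base dissociates completely, so [OH-] equals the given concentration.
pOH = -log10([OH-]) = -log10(0.3207) = 0.493901
pH = 14 - pOH = 14 - 0.493901
pH = 13.506099, rounded to 4 dp:

13.5061


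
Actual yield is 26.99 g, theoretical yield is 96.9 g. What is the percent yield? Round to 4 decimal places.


% yield = 100 * actual / theoretical
% yield = 100 * 26.99 / 96.9
% yield = 27.85345717 %, rounded to 4 dp:

27.8535 %


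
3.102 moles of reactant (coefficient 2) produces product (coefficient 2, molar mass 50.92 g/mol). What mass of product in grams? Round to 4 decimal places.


Use the coefficient ratio to convert reactant moles to product moles, then multiply by the product's molar mass.
moles_P = moles_R * (coeff_P / coeff_R) = 3.102 * (2/2) = 3.102
mass_P = moles_P * M_P = 3.102 * 50.92
mass_P = 157.95384 g, rounded to 4 dp:

157.9538 g


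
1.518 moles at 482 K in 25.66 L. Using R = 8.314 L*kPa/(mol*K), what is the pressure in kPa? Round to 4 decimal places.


PV = nRT, solve for P = nRT / V.
nRT = 1.518 * 8.314 * 482 = 6083.1543
P = 6083.1543 / 25.66
P = 237.06758769 kPa, rounded to 4 dp:

237.0676 kPa


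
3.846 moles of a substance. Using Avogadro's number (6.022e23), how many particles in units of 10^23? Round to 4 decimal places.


N = n * NA, then divide by 1e23 for the requested units.
N / 1e23 = n * 6.022
N / 1e23 = 3.846 * 6.022
N / 1e23 = 23.160612, rounded to 4 dp:

23.1606


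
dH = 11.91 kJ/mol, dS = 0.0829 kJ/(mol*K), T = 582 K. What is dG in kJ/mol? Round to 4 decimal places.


Gibbs: dG = dH - T*dS (consistent units, dS already in kJ/(mol*K)).
T*dS = 582 * 0.0829 = 48.2478
dG = 11.91 - (48.2478)
dG = -36.3378 kJ/mol, rounded to 4 dp:

-36.3378 kJ/mol


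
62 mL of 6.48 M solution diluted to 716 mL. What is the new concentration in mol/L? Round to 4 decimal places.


Dilution: M1*V1 = M2*V2, solve for M2.
M2 = M1*V1 / V2
M2 = 6.48 * 62 / 716
M2 = 401.76 / 716
M2 = 0.56111732 mol/L, rounded to 4 dp:

0.5611 mol/L


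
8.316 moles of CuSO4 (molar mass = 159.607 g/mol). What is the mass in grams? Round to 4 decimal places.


mass = n * M
mass = 8.316 * 159.607
mass = 1327.291812 g, rounded to 4 dp:

1327.2918 g


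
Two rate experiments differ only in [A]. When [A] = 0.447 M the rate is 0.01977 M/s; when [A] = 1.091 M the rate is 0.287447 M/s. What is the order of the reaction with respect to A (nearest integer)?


Rate is proportional to [A]^n, so rate2/rate1 = ([A]2/[A]1)^n. Take logs to solve for n.
rate2/rate1 = 0.287447 / 0.01977 = 14.5396
[A]2/[A]1 = 1.091 / 0.447 = 2.4407
n = ln(14.5396) / ln(2.4407) = 3.0
Nearest integer order:

3


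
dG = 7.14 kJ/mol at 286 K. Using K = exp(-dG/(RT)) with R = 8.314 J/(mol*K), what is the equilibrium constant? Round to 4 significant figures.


dG is in kJ/mol; multiply by 1000 to match R in J/(mol*K).
RT = 8.314 * 286 = 2377.804 J/mol
exponent = -dG*1000 / (RT) = -(7.14*1000) / 2377.804 = -3.00277062
K = exp(-3.00277062)
K = 0.049649318, rounded to 4 significant figures:

0.04965


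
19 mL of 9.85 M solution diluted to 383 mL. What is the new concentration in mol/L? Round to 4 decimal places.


Dilution: M1*V1 = M2*V2, solve for M2.
M2 = M1*V1 / V2
M2 = 9.85 * 19 / 383
M2 = 187.15 / 383
M2 = 0.4886423 mol/L, rounded to 4 dp:

0.4886 mol/L


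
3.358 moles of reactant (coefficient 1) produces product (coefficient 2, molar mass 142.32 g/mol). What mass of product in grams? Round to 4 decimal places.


Use the coefficient ratio to convert reactant moles to product moles, then multiply by the product's molar mass.
moles_P = moles_R * (coeff_P / coeff_R) = 3.358 * (2/1) = 6.716
mass_P = moles_P * M_P = 6.716 * 142.32
mass_P = 955.82112 g, rounded to 4 dp:

955.8211 g


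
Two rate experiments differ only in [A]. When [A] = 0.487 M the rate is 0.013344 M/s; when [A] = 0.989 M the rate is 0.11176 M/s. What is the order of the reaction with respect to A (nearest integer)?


Rate is proportional to [A]^n, so rate2/rate1 = ([A]2/[A]1)^n. Take logs to solve for n.
rate2/rate1 = 0.11176 / 0.013344 = 8.3753
[A]2/[A]1 = 0.989 / 0.487 = 2.0308
n = ln(8.3753) / ln(2.0308) = 3.0
Nearest integer order:

3


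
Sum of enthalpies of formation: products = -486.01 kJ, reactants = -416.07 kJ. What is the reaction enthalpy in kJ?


dH_rxn = sum(dH_f products) - sum(dH_f reactants)
dH_rxn = -486.01 - (-416.07)
dH_rxn = -69.94 kJ:

-69.94 kJ


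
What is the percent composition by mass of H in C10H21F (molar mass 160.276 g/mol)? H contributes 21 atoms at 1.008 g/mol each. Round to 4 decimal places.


pct = 100 * (n_elem * M_elem) / M_total
mass_contribution = 21 * 1.008 = 21.168 g/mol
pct = 100 * 21.168 / 160.276
pct = 13.20721755 %, rounded to 4 dp:

13.2072 %


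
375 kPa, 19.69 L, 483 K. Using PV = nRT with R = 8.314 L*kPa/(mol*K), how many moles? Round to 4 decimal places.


PV = nRT, solve for n = PV / (RT).
PV = 375 * 19.69 = 7383.75
RT = 8.314 * 483 = 4015.662
n = 7383.75 / 4015.662
n = 1.83873792 mol, rounded to 4 dp:

1.8387 mol


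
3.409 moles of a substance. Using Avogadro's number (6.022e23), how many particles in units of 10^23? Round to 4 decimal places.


N = n * NA, then divide by 1e23 for the requested units.
N / 1e23 = n * 6.022
N / 1e23 = 3.409 * 6.022
N / 1e23 = 20.528998, rounded to 4 dp:

20.5290


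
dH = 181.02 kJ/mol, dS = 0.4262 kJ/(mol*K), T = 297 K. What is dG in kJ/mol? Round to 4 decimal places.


Gibbs: dG = dH - T*dS (consistent units, dS already in kJ/(mol*K)).
T*dS = 297 * 0.4262 = 126.5814
dG = 181.02 - (126.5814)
dG = 54.4386 kJ/mol, rounded to 4 dp:

54.4386 kJ/mol


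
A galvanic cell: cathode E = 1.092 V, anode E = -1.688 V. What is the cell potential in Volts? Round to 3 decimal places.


Standard cell potential: E_cell = E_cathode - E_anode.
E_cell = 1.092 - (-1.688)
E_cell = 2.78 V, rounded to 3 dp:

2.780 V


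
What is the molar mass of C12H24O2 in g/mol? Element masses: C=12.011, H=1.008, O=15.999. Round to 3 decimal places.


M = sum(count * atomic_mass) over atoms.
M = 12*12.011 + 24*1.008 + 2*15.999
M = 144.132 + 24.192 + 31.998
M = 200.322 g/mol, rounded to 3 dp:

200.322 g/mol


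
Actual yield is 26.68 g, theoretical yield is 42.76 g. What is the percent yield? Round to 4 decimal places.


% yield = 100 * actual / theoretical
% yield = 100 * 26.68 / 42.76
% yield = 62.39476146 %, rounded to 4 dp:

62.3948 %


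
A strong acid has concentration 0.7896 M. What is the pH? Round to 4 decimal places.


A strong acid dissociates completely, so [H+] equals the given concentration.
pH = -log10([H+]) = -log10(0.7896)
pH = 0.10259286, rounded to 4 dp:

0.1026


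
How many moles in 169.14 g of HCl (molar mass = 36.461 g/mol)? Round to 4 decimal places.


n = mass / M
n = 169.14 / 36.461
n = 4.63892927 mol, rounded to 4 dp:

4.6389 mol


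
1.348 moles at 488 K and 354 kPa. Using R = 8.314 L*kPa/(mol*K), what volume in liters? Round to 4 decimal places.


PV = nRT, solve for V = nRT / P.
nRT = 1.348 * 8.314 * 488 = 5469.1487
V = 5469.1487 / 354
V = 15.4495726 L, rounded to 4 dp:

15.4496 L


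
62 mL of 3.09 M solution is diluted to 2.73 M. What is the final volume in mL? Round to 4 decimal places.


Dilution: M1*V1 = M2*V2, solve for V2.
V2 = M1*V1 / M2
V2 = 3.09 * 62 / 2.73
V2 = 191.58 / 2.73
V2 = 70.17582418 mL, rounded to 4 dp:

70.1758 mL


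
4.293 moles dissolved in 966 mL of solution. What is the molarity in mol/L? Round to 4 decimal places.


Convert volume to liters: V_L = V_mL / 1000.
V_L = 966 / 1000 = 0.966 L
M = n / V_L = 4.293 / 0.966
M = 4.44409938 mol/L, rounded to 4 dp:

4.4441 mol/L


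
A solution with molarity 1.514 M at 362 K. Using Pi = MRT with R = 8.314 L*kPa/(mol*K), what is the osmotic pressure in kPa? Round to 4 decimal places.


Osmotic pressure (van't Hoff): Pi = M*R*T.
RT = 8.314 * 362 = 3009.668
Pi = 1.514 * 3009.668
Pi = 4556.637352 kPa, rounded to 4 dp:

4556.6374 kPa


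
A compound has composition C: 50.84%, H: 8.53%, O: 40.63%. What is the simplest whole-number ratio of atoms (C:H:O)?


Assume 100 g of compound, divide each mass% by atomic mass to get moles, then normalize by the smallest to get a raw atom ratio.
Moles per 100 g: C: 50.84/12.011 = 4.2328, H: 8.53/1.008 = 8.4623, O: 40.63/15.999 = 2.5395
Raw ratio (divide by min = 2.5395): C: 1.667, H: 3.332, O: 1.0
Multiply by 3 to clear fractions: C: 5.0 ~= 5, H: 9.997 ~= 10, O: 3.0 ~= 3
Reduce by GCD to get the simplest whole-number ratio:

5:10:3


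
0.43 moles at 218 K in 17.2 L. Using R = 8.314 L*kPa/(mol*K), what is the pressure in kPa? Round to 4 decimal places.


PV = nRT, solve for P = nRT / V.
nRT = 0.43 * 8.314 * 218 = 779.3544
P = 779.3544 / 17.2
P = 45.31130233 kPa, rounded to 4 dp:

45.3113 kPa


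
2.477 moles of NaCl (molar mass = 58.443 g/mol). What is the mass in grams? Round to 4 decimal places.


mass = n * M
mass = 2.477 * 58.443
mass = 144.763311 g, rounded to 4 dp:

144.7633 g


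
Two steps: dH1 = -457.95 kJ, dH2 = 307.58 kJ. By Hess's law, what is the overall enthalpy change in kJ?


Hess's law: enthalpy is a state function, so add the step enthalpies.
dH_total = dH1 + dH2 = -457.95 + (307.58)
dH_total = -150.37 kJ:

-150.37 kJ


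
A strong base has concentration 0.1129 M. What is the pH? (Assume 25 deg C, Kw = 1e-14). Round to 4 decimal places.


A strong base dissociates completely, so [OH-] equals the given concentration.
pOH = -log10([OH-]) = -log10(0.1129) = 0.947306
pH = 14 - pOH = 14 - 0.947306
pH = 13.052694, rounded to 4 dp:

13.0527


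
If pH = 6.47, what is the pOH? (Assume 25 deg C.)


At 25 deg C, pH + pOH = 14.
pOH = 14 - pH = 14 - 6.47
pOH = 7.53:

7.53


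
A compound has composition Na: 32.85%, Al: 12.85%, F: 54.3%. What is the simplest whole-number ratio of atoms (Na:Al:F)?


Assume 100 g of compound, divide each mass% by atomic mass to get moles, then normalize by the smallest to get a raw atom ratio.
Moles per 100 g: Na: 32.85/22.99 = 1.4289, Al: 12.85/26.982 = 0.4762, F: 54.3/18.998 = 2.8582
Raw ratio (divide by min = 0.4762): Na: 3.0, Al: 1.0, F: 6.002
Multiply by 1 to clear fractions: Na: 3.0 ~= 3, Al: 1.0 ~= 1, F: 6.002 ~= 6
Reduce by GCD to get the simplest whole-number ratio:

3:1:6


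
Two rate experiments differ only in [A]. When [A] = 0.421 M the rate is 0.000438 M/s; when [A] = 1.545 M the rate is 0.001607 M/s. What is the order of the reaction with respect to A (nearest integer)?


Rate is proportional to [A]^n, so rate2/rate1 = ([A]2/[A]1)^n. Take logs to solve for n.
rate2/rate1 = 0.001607 / 0.000438 = 3.6689
[A]2/[A]1 = 1.545 / 0.421 = 3.6698
n = ln(3.6689) / ln(3.6698) = 1.0
Nearest integer order:

1


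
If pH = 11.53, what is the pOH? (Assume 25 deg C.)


At 25 deg C, pH + pOH = 14.
pOH = 14 - pH = 14 - 11.53
pOH = 2.47:

2.47


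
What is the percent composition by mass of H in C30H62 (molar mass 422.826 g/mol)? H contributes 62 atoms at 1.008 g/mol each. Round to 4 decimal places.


pct = 100 * (n_elem * M_elem) / M_total
mass_contribution = 62 * 1.008 = 62.496 g/mol
pct = 100 * 62.496 / 422.826
pct = 14.78054803 %, rounded to 4 dp:

14.7805 %


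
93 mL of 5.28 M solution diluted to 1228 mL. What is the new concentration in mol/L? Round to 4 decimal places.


Dilution: M1*V1 = M2*V2, solve for M2.
M2 = M1*V1 / V2
M2 = 5.28 * 93 / 1228
M2 = 491.04 / 1228
M2 = 0.39986971 mol/L, rounded to 4 dp:

0.3999 mol/L


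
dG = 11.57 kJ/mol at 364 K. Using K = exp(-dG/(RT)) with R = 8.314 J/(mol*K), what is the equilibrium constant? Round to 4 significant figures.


dG is in kJ/mol; multiply by 1000 to match R in J/(mol*K).
RT = 8.314 * 364 = 3026.296 J/mol
exponent = -dG*1000 / (RT) = -(11.57*1000) / 3026.296 = -3.82315543
K = exp(-3.82315543)
K = 0.021858718, rounded to 4 significant figures:

0.02186


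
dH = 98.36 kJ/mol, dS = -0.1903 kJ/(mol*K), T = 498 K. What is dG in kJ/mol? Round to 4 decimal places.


Gibbs: dG = dH - T*dS (consistent units, dS already in kJ/(mol*K)).
T*dS = 498 * -0.1903 = -94.7694
dG = 98.36 - (-94.7694)
dG = 193.1294 kJ/mol, rounded to 4 dp:

193.1294 kJ/mol


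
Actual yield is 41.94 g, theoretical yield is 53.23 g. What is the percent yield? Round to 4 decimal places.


% yield = 100 * actual / theoretical
% yield = 100 * 41.94 / 53.23
% yield = 78.79015593 %, rounded to 4 dp:

78.7902 %


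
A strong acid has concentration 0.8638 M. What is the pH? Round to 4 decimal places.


A strong acid dissociates completely, so [H+] equals the given concentration.
pH = -log10([H+]) = -log10(0.8638)
pH = 0.0635868, rounded to 4 dp:

0.0636


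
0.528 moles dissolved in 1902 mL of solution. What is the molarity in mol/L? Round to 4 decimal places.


Convert volume to liters: V_L = V_mL / 1000.
V_L = 1902 / 1000 = 1.902 L
M = n / V_L = 0.528 / 1.902
M = 0.27760252 mol/L, rounded to 4 dp:

0.2776 mol/L


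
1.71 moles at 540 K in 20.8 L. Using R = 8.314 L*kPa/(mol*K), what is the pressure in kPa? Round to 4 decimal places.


PV = nRT, solve for P = nRT / V.
nRT = 1.71 * 8.314 * 540 = 7677.1476
P = 7677.1476 / 20.8
P = 369.09363462 kPa, rounded to 4 dp:

369.0936 kPa


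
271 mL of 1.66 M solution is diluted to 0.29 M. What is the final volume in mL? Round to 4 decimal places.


Dilution: M1*V1 = M2*V2, solve for V2.
V2 = M1*V1 / M2
V2 = 1.66 * 271 / 0.29
V2 = 449.86 / 0.29
V2 = 1551.24137931 mL, rounded to 4 dp:

1551.2414 mL


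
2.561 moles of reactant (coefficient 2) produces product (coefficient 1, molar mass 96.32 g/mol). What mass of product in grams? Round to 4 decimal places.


Use the coefficient ratio to convert reactant moles to product moles, then multiply by the product's molar mass.
moles_P = moles_R * (coeff_P / coeff_R) = 2.561 * (1/2) = 1.2805
mass_P = moles_P * M_P = 1.2805 * 96.32
mass_P = 123.33776 g, rounded to 4 dp:

123.3378 g


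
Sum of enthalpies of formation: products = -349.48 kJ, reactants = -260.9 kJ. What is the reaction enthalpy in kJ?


dH_rxn = sum(dH_f products) - sum(dH_f reactants)
dH_rxn = -349.48 - (-260.9)
dH_rxn = -88.58 kJ:

-88.58 kJ


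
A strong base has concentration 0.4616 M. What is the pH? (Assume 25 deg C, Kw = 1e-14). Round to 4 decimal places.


A strong base dissociates completely, so [OH-] equals the given concentration.
pOH = -log10([OH-]) = -log10(0.4616) = 0.335734
pH = 14 - pOH = 14 - 0.335734
pH = 13.664266, rounded to 4 dp:

13.6643


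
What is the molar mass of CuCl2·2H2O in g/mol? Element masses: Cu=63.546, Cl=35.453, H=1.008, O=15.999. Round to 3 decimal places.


M = sum(count * atomic_mass) over atoms.
M = 1*63.546 + 2*35.453 + 4*1.008 + 2*15.999
M = 63.546 + 70.906 + 4.032 + 31.998
M = 170.482 g/mol, rounded to 3 dp:

170.482 g/mol


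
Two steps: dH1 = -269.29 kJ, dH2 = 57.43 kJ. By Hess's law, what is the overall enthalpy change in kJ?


Hess's law: enthalpy is a state function, so add the step enthalpies.
dH_total = dH1 + dH2 = -269.29 + (57.43)
dH_total = -211.86 kJ:

-211.86 kJ


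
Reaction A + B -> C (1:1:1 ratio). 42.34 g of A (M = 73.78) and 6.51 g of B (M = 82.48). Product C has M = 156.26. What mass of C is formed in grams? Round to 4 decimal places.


Find moles of each reactant; the smaller value is the limiting reagent in a 1:1:1 reaction, so moles_C equals moles of the limiter.
n_A = mass_A / M_A = 42.34 / 73.78 = 0.573868 mol
n_B = mass_B / M_B = 6.51 / 82.48 = 0.078928 mol
Limiting reagent: B (smaller), n_limiting = 0.078928 mol
mass_C = n_limiting * M_C = 0.078928 * 156.26
mass_C = 12.33328928 g, rounded to 4 dp:

12.3333 g


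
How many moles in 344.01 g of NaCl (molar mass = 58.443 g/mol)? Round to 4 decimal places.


n = mass / M
n = 344.01 / 58.443
n = 5.88624814 mol, rounded to 4 dp:

5.8862 mol


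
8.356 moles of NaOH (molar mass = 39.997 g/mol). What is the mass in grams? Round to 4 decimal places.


mass = n * M
mass = 8.356 * 39.997
mass = 334.214932 g, rounded to 4 dp:

334.2149 g


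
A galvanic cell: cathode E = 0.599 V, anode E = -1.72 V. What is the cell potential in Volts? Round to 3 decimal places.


Standard cell potential: E_cell = E_cathode - E_anode.
E_cell = 0.599 - (-1.72)
E_cell = 2.319 V, rounded to 3 dp:

2.319 V


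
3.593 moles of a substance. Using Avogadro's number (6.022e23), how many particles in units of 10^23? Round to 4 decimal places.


N = n * NA, then divide by 1e23 for the requested units.
N / 1e23 = n * 6.022
N / 1e23 = 3.593 * 6.022
N / 1e23 = 21.637046, rounded to 4 dp:

21.6370


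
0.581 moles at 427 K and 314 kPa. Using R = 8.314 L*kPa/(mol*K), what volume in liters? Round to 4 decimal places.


PV = nRT, solve for V = nRT / P.
nRT = 0.581 * 8.314 * 427 = 2062.5953
V = 2062.5953 / 314
V = 6.56877484 L, rounded to 4 dp:

6.5688 L


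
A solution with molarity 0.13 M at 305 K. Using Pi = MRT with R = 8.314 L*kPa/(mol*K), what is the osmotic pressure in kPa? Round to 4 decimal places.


Osmotic pressure (van't Hoff): Pi = M*R*T.
RT = 8.314 * 305 = 2535.77
Pi = 0.13 * 2535.77
Pi = 329.6501 kPa, rounded to 4 dp:

329.6501 kPa


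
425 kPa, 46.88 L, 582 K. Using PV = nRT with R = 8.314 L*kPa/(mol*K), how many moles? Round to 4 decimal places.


PV = nRT, solve for n = PV / (RT).
PV = 425 * 46.88 = 19924.0
RT = 8.314 * 582 = 4838.748
n = 19924.0 / 4838.748
n = 4.11759406 mol, rounded to 4 dp:

4.1176 mol


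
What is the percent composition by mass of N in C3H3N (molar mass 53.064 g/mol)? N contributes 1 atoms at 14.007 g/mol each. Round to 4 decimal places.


pct = 100 * (n_elem * M_elem) / M_total
mass_contribution = 1 * 14.007 = 14.007 g/mol
pct = 100 * 14.007 / 53.064
pct = 26.39642696 %, rounded to 4 dp:

26.3964 %


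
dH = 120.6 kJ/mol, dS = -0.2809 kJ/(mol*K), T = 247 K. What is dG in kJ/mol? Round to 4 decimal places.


Gibbs: dG = dH - T*dS (consistent units, dS already in kJ/(mol*K)).
T*dS = 247 * -0.2809 = -69.3823
dG = 120.6 - (-69.3823)
dG = 189.9823 kJ/mol, rounded to 4 dp:

189.9823 kJ/mol


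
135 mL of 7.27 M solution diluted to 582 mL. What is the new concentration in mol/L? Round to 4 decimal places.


Dilution: M1*V1 = M2*V2, solve for M2.
M2 = M1*V1 / V2
M2 = 7.27 * 135 / 582
M2 = 981.45 / 582
M2 = 1.68634021 mol/L, rounded to 4 dp:

1.6863 mol/L


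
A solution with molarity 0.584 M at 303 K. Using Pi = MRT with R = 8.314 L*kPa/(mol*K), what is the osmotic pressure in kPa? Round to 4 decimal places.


Osmotic pressure (van't Hoff): Pi = M*R*T.
RT = 8.314 * 303 = 2519.142
Pi = 0.584 * 2519.142
Pi = 1471.178928 kPa, rounded to 4 dp:

1471.1789 kPa


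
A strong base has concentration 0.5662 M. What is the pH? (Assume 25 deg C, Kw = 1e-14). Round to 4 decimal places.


A strong base dissociates completely, so [OH-] equals the given concentration.
pOH = -log10([OH-]) = -log10(0.5662) = 0.24703
pH = 14 - pOH = 14 - 0.24703
pH = 13.75297, rounded to 4 dp:

13.7530


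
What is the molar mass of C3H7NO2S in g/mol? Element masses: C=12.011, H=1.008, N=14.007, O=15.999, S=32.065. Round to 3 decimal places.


M = sum(count * atomic_mass) over atoms.
M = 3*12.011 + 7*1.008 + 1*14.007 + 2*15.999 + 1*32.065
M = 36.033 + 7.056 + 14.007 + 31.998 + 32.065
M = 121.159 g/mol, rounded to 3 dp:

121.159 g/mol


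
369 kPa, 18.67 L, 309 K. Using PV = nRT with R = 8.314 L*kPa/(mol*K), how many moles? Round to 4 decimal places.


PV = nRT, solve for n = PV / (RT).
PV = 369 * 18.67 = 6889.23
RT = 8.314 * 309 = 2569.026
n = 6889.23 / 2569.026
n = 2.68165056 mol, rounded to 4 dp:

2.6817 mol


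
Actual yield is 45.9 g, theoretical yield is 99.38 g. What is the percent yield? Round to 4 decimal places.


% yield = 100 * actual / theoretical
% yield = 100 * 45.9 / 99.38
% yield = 46.1863554 %, rounded to 4 dp:

46.1864 %


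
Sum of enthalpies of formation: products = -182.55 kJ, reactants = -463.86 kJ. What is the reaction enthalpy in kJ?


dH_rxn = sum(dH_f products) - sum(dH_f reactants)
dH_rxn = -182.55 - (-463.86)
dH_rxn = 281.31 kJ:

281.31 kJ


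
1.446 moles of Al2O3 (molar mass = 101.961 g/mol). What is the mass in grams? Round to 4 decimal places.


mass = n * M
mass = 1.446 * 101.961
mass = 147.435606 g, rounded to 4 dp:

147.4356 g


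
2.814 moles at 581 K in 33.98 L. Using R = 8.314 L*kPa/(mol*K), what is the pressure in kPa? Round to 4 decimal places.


PV = nRT, solve for P = nRT / V.
nRT = 2.814 * 8.314 * 581 = 13592.8413
P = 13592.8413 / 33.98
P = 400.02475868 kPa, rounded to 4 dp:

400.0248 kPa


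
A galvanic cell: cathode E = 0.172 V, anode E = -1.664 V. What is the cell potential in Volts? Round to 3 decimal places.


Standard cell potential: E_cell = E_cathode - E_anode.
E_cell = 0.172 - (-1.664)
E_cell = 1.836 V, rounded to 3 dp:

1.836 V


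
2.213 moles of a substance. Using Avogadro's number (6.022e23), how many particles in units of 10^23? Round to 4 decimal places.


N = n * NA, then divide by 1e23 for the requested units.
N / 1e23 = n * 6.022
N / 1e23 = 2.213 * 6.022
N / 1e23 = 13.326686, rounded to 4 dp:

13.3267


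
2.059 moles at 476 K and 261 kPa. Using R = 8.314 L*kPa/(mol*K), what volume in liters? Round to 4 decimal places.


PV = nRT, solve for V = nRT / P.
nRT = 2.059 * 8.314 * 476 = 8148.4184
V = 8148.4184 / 261
V = 31.21999387 L, rounded to 4 dp:

31.2200 L


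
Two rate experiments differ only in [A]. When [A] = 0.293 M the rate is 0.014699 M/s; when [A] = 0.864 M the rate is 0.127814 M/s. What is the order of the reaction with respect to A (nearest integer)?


Rate is proportional to [A]^n, so rate2/rate1 = ([A]2/[A]1)^n. Take logs to solve for n.
rate2/rate1 = 0.127814 / 0.014699 = 8.6954
[A]2/[A]1 = 0.864 / 0.293 = 2.9488
n = ln(8.6954) / ln(2.9488) = 2.0
Nearest integer order:

2


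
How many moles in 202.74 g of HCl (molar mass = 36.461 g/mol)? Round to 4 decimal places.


n = mass / M
n = 202.74 / 36.461
n = 5.56046186 mol, rounded to 4 dp:

5.5605 mol


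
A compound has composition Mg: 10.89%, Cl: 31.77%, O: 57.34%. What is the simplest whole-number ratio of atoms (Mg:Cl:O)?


Assume 100 g of compound, divide each mass% by atomic mass to get moles, then normalize by the smallest to get a raw atom ratio.
Moles per 100 g: Mg: 10.89/24.305 = 0.4481, Cl: 31.77/35.453 = 0.8961, O: 57.34/15.999 = 3.584
Raw ratio (divide by min = 0.4481): Mg: 1.0, Cl: 2.0, O: 7.999
Multiply by 1 to clear fractions: Mg: 1.0 ~= 1, Cl: 2.0 ~= 2, O: 7.999 ~= 8
Reduce by GCD to get the simplest whole-number ratio:

1:2:8


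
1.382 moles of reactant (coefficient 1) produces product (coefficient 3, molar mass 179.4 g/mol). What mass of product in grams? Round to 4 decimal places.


Use the coefficient ratio to convert reactant moles to product moles, then multiply by the product's molar mass.
moles_P = moles_R * (coeff_P / coeff_R) = 1.382 * (3/1) = 4.146
mass_P = moles_P * M_P = 4.146 * 179.4
mass_P = 743.7924 g, rounded to 4 dp:

743.7924 g
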